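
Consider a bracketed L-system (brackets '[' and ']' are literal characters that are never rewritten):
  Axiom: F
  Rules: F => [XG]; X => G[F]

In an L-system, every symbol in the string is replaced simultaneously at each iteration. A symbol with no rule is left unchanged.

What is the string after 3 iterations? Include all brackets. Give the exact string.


Step 0: F
Step 1: [XG]
Step 2: [G[F]G]
Step 3: [G[[XG]]G]

Answer: [G[[XG]]G]


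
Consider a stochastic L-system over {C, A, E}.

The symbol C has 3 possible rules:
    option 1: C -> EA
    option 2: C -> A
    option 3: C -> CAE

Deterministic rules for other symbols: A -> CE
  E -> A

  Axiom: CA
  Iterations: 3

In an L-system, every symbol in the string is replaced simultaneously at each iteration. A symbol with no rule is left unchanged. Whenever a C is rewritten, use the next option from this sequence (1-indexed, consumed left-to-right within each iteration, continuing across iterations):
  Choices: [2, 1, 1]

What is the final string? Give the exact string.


Step 0: CA
Step 1: ACE  (used choices [2])
Step 2: CEEAA  (used choices [1])
Step 3: EAAACECE  (used choices [1])

Answer: EAAACECE


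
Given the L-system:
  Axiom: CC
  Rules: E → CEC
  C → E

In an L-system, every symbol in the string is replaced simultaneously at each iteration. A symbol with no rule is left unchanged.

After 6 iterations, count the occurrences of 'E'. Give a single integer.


Step 0: CC  (0 'E')
Step 1: EE  (2 'E')
Step 2: CECCEC  (2 'E')
Step 3: ECECEECECE  (6 'E')
Step 4: CECECECECECCECECECECEC  (10 'E')
Step 5: ECECECECECECECECECECEECECECECECECECECECECE  (22 'E')
Step 6: CECECECECECECECECECECECECECECECECECECECECECCECECECECECECECECECECECECECECECECECECECECEC  (42 'E')

Answer: 42


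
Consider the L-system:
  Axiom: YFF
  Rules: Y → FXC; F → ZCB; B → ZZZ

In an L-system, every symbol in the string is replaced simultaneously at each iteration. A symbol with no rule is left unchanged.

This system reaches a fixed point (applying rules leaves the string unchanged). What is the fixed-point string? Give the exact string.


Step 0: YFF
Step 1: FXCZCBZCB
Step 2: ZCBXCZCZZZZCZZZ
Step 3: ZCZZZXCZCZZZZCZZZ
Step 4: ZCZZZXCZCZZZZCZZZ  (unchanged — fixed point at step 3)

Answer: ZCZZZXCZCZZZZCZZZ


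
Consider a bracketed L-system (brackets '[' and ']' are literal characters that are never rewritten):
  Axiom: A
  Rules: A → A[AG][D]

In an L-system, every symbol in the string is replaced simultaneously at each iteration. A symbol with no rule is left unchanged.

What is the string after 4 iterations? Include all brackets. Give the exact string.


Answer: A[AG][D][A[AG][D]G][D][A[AG][D][A[AG][D]G][D]G][D][A[AG][D][A[AG][D]G][D][A[AG][D][A[AG][D]G][D]G][D]G][D]

Derivation:
Step 0: A
Step 1: A[AG][D]
Step 2: A[AG][D][A[AG][D]G][D]
Step 3: A[AG][D][A[AG][D]G][D][A[AG][D][A[AG][D]G][D]G][D]
Step 4: A[AG][D][A[AG][D]G][D][A[AG][D][A[AG][D]G][D]G][D][A[AG][D][A[AG][D]G][D][A[AG][D][A[AG][D]G][D]G][D]G][D]


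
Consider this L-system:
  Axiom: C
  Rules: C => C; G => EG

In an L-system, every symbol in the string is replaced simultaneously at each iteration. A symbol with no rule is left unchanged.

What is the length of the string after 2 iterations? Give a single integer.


Answer: 1

Derivation:
Step 0: length = 1
Step 1: length = 1
Step 2: length = 1


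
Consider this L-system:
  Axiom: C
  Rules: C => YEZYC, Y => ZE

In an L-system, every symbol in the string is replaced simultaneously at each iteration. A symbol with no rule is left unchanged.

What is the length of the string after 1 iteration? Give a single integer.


Answer: 5

Derivation:
Step 0: length = 1
Step 1: length = 5


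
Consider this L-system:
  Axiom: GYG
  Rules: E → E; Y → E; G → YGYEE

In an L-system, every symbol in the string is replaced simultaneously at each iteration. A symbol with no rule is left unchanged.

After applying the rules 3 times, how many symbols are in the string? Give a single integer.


Step 0: length = 3
Step 1: length = 11
Step 2: length = 19
Step 3: length = 27

Answer: 27


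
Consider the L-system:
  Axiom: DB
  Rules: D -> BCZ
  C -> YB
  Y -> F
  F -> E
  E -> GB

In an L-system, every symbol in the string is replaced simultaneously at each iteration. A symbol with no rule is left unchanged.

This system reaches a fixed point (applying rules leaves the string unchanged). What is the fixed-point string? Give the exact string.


Answer: BGBBZB

Derivation:
Step 0: DB
Step 1: BCZB
Step 2: BYBZB
Step 3: BFBZB
Step 4: BEBZB
Step 5: BGBBZB
Step 6: BGBBZB  (unchanged — fixed point at step 5)


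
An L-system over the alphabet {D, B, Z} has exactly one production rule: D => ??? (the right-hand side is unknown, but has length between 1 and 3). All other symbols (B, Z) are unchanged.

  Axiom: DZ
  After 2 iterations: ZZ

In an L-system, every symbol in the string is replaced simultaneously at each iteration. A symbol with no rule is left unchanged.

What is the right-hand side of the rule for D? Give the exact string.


Trying D => Z:
  Step 0: DZ
  Step 1: ZZ
  Step 2: ZZ
Matches the given result.

Answer: Z


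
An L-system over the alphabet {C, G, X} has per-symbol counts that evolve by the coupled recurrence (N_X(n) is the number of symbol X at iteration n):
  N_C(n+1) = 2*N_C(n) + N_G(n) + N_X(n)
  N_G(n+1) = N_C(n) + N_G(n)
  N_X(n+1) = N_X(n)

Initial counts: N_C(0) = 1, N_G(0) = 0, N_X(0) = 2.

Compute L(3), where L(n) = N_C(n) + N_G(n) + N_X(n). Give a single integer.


Answer: 47

Derivation:
Step 0: N_C=1, N_G=0, N_X=2, L=3
Step 1: N_C=4, N_G=1, N_X=2, L=7
Step 2: N_C=11, N_G=5, N_X=2, L=18
Step 3: N_C=29, N_G=16, N_X=2, L=47


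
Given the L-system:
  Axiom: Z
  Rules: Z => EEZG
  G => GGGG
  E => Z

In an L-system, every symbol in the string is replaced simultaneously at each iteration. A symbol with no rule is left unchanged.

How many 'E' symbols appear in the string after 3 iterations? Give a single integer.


Step 0: Z  (0 'E')
Step 1: EEZG  (2 'E')
Step 2: ZZEEZGGGGG  (2 'E')
Step 3: EEZGEEZGZZEEZGGGGGGGGGGGGGGGGGGGGG  (6 'E')

Answer: 6


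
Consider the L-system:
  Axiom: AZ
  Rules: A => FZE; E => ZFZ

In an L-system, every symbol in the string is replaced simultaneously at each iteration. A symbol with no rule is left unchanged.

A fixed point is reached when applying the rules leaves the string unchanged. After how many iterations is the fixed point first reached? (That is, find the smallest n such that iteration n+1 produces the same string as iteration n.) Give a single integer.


Answer: 2

Derivation:
Step 0: AZ
Step 1: FZEZ
Step 2: FZZFZZ
Step 3: FZZFZZ  (unchanged — fixed point at step 2)


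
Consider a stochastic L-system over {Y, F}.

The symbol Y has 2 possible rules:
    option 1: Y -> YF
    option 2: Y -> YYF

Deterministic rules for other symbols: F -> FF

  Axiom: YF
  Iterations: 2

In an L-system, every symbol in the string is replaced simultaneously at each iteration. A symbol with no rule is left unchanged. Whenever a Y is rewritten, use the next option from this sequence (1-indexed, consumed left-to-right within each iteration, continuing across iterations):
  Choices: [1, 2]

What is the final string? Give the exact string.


Step 0: YF
Step 1: YFFF  (used choices [1])
Step 2: YYFFFFFFF  (used choices [2])

Answer: YYFFFFFFF


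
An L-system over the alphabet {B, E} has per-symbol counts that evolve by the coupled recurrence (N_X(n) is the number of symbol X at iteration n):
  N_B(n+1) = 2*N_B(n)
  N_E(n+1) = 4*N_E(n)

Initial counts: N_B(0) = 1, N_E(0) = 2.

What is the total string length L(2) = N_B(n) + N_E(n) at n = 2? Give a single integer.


Answer: 36

Derivation:
Step 0: N_B=1, N_E=2, L=3
Step 1: N_B=2, N_E=8, L=10
Step 2: N_B=4, N_E=32, L=36


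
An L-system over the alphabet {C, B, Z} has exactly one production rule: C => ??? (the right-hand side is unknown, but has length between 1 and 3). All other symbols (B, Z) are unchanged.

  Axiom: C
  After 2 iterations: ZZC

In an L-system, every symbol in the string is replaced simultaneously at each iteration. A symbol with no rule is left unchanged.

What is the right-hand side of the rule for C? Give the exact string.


Answer: ZC

Derivation:
Trying C => ZC:
  Step 0: C
  Step 1: ZC
  Step 2: ZZC
Matches the given result.


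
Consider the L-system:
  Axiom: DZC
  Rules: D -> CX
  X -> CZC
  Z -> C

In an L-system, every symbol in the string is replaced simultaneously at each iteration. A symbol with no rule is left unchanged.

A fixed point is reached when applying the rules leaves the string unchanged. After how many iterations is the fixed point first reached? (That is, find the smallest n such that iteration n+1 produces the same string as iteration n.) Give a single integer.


Step 0: DZC
Step 1: CXCC
Step 2: CCZCCC
Step 3: CCCCCC
Step 4: CCCCCC  (unchanged — fixed point at step 3)

Answer: 3


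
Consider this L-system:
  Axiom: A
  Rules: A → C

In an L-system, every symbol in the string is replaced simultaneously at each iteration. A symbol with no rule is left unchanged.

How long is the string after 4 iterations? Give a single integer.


Step 0: length = 1
Step 1: length = 1
Step 2: length = 1
Step 3: length = 1
Step 4: length = 1

Answer: 1


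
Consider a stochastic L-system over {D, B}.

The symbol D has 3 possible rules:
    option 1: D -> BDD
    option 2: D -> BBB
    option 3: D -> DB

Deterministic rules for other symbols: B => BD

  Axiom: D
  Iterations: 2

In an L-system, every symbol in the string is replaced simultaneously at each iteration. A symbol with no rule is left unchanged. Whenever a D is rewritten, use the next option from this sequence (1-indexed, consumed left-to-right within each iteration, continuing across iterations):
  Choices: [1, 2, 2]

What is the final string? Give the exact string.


Step 0: D
Step 1: BDD  (used choices [1])
Step 2: BDBBBBBB  (used choices [2, 2])

Answer: BDBBBBBB


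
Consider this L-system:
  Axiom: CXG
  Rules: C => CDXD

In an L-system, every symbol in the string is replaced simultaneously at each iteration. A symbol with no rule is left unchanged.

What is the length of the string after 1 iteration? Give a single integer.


Step 0: length = 3
Step 1: length = 6

Answer: 6


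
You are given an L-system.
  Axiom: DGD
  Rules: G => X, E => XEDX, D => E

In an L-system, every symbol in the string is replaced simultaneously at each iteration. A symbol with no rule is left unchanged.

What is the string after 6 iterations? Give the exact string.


Step 0: DGD
Step 1: EXE
Step 2: XEDXXXEDX
Step 3: XXEDXEXXXXEDXEX
Step 4: XXXEDXEXXEDXXXXXXEDXEXXEDXX
Step 5: XXXXEDXEXXEDXXXXEDXEXXXXXXXEDXEXXEDXXXXEDXEXX
Step 6: XXXXXEDXEXXEDXXXXEDXEXXXXXEDXEXXEDXXXXXXXXXEDXEXXEDXXXXEDXEXXXXXEDXEXXEDXXX

Answer: XXXXXEDXEXXEDXXXXEDXEXXXXXEDXEXXEDXXXXXXXXXEDXEXXEDXXXXEDXEXXXXXEDXEXXEDXXX


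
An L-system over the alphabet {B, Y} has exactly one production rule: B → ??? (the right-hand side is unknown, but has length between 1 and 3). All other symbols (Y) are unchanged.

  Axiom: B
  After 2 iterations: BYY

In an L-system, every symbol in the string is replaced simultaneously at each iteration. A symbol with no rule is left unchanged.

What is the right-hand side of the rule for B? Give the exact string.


Trying B → BY:
  Step 0: B
  Step 1: BY
  Step 2: BYY
Matches the given result.

Answer: BY


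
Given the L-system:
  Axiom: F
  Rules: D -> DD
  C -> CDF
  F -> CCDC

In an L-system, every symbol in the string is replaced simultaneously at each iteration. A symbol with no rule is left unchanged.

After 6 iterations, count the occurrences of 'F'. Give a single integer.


Step 0: F  (1 'F')
Step 1: CCDC  (0 'F')
Step 2: CDFCDFDDCDF  (3 'F')
Step 3: CDFDDCCDCCDFDDCCDCDDDDCDFDDCCDC  (3 'F')
Step 4: CDFDDCCDCDDDDCDFCDFDDCDFCDFDDCCDCDDDDCDFCDFDDCDFDDDDDDDDCDFDDCCDCDDDDCDFCDFDDCDF  (12 'F')
Step 5: CDFDDCCDCDDDDCDFCDFDDCDFDDDDDDDDCDFDDCCDCCDFDDCCDCDDDDCDFDDCCDCCDFDDCCDCDDDDCDFCDFDDCDFDDDDDDDDCDFDDCCDCCDFDDCCDCDDDDCDFDDCCDCDDDDDDDDDDDDDDDDCDFDDCCDCDDDDCDFCDFDDCDFDDDDDDDDCDFDDCCDCCDFDDCCDCDDDDCDFDDCCDC  (21 'F')
Step 6: CDFDDCCDCDDDDCDFCDFDDCDFDDDDDDDDCDFDDCCDCCDFDDCCDCDDDDCDFDDCCDCDDDDDDDDDDDDDDDDCDFDDCCDCDDDDCDFCDFDDCDFCDFDDCCDCDDDDCDFCDFDDCDFDDDDDDDDCDFDDCCDCDDDDCDFCDFDDCDFCDFDDCCDCDDDDCDFCDFDDCDFDDDDDDDDCDFDDCCDCCDFDDCCDCDDDDCDFDDCCDCDDDDDDDDDDDDDDDDCDFDDCCDCDDDDCDFCDFDDCDFCDFDDCCDCDDDDCDFCDFDDCDFDDDDDDDDCDFDDCCDCDDDDCDFCDFDDCDFDDDDDDDDDDDDDDDDDDDDDDDDDDDDDDDDCDFDDCCDCDDDDCDFCDFDDCDFDDDDDDDDCDFDDCCDCCDFDDCCDCDDDDCDFDDCCDCDDDDDDDDDDDDDDDDCDFDDCCDCDDDDCDFCDFDDCDFCDFDDCCDCDDDDCDFCDFDDCDFDDDDDDDDCDFDDCCDCDDDDCDFCDFDDCDF  (57 'F')

Answer: 57


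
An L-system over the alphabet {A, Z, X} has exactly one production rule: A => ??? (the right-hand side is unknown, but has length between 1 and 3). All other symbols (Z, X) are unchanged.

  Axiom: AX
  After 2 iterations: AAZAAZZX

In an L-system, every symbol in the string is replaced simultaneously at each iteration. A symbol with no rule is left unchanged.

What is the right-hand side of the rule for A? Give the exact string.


Trying A => AAZ:
  Step 0: AX
  Step 1: AAZX
  Step 2: AAZAAZZX
Matches the given result.

Answer: AAZ


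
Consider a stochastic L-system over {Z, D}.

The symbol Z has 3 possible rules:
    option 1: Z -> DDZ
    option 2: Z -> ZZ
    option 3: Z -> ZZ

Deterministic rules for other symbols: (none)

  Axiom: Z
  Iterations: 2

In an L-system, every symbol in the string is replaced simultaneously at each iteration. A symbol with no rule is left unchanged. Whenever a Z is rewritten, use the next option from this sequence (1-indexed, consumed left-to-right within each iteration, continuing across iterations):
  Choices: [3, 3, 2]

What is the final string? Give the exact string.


Step 0: Z
Step 1: ZZ  (used choices [3])
Step 2: ZZZZ  (used choices [3, 2])

Answer: ZZZZ


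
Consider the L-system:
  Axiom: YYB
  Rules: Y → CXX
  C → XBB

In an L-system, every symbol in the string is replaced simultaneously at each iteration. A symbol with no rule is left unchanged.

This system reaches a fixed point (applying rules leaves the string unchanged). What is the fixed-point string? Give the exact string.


Answer: XBBXXXBBXXB

Derivation:
Step 0: YYB
Step 1: CXXCXXB
Step 2: XBBXXXBBXXB
Step 3: XBBXXXBBXXB  (unchanged — fixed point at step 2)


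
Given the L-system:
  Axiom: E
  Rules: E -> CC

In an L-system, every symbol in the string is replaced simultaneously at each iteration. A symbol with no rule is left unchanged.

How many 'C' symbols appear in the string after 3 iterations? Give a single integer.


Step 0: E  (0 'C')
Step 1: CC  (2 'C')
Step 2: CC  (2 'C')
Step 3: CC  (2 'C')

Answer: 2


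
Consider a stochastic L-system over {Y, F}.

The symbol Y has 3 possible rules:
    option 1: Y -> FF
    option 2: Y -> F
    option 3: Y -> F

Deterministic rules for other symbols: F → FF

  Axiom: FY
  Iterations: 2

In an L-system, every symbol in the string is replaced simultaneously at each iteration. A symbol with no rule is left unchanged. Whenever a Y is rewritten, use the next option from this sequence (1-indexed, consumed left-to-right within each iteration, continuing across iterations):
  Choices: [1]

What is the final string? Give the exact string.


Answer: FFFFFFFF

Derivation:
Step 0: FY
Step 1: FFFF  (used choices [1])
Step 2: FFFFFFFF  (used choices [])


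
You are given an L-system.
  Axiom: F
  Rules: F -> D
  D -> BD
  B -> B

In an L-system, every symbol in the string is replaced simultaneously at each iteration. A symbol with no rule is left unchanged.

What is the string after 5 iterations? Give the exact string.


Step 0: F
Step 1: D
Step 2: BD
Step 3: BBD
Step 4: BBBD
Step 5: BBBBD

Answer: BBBBD


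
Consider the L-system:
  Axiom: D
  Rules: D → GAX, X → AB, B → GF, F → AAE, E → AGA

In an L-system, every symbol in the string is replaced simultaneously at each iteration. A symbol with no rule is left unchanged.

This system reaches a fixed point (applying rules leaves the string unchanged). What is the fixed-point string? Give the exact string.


Answer: GAAGAAAGA

Derivation:
Step 0: D
Step 1: GAX
Step 2: GAAB
Step 3: GAAGF
Step 4: GAAGAAE
Step 5: GAAGAAAGA
Step 6: GAAGAAAGA  (unchanged — fixed point at step 5)


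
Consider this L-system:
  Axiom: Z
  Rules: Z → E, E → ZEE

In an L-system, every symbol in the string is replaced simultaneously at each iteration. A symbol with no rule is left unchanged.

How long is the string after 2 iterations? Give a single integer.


Answer: 3

Derivation:
Step 0: length = 1
Step 1: length = 1
Step 2: length = 3


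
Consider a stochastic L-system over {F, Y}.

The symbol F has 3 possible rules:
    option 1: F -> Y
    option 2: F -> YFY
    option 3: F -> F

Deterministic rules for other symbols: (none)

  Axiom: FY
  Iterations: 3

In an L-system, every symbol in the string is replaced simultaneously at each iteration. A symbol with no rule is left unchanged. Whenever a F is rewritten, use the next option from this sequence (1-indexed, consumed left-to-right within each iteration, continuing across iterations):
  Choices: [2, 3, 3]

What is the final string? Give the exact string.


Step 0: FY
Step 1: YFYY  (used choices [2])
Step 2: YFYY  (used choices [3])
Step 3: YFYY  (used choices [3])

Answer: YFYY


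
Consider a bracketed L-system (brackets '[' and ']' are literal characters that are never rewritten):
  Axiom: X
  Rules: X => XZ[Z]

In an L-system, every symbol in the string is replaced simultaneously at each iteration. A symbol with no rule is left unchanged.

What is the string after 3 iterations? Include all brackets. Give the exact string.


Step 0: X
Step 1: XZ[Z]
Step 2: XZ[Z]Z[Z]
Step 3: XZ[Z]Z[Z]Z[Z]

Answer: XZ[Z]Z[Z]Z[Z]


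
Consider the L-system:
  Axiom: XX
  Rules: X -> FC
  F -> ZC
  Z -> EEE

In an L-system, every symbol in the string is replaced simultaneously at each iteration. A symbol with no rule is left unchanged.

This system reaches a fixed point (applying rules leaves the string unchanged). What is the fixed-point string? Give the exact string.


Step 0: XX
Step 1: FCFC
Step 2: ZCCZCC
Step 3: EEECCEEECC
Step 4: EEECCEEECC  (unchanged — fixed point at step 3)

Answer: EEECCEEECC


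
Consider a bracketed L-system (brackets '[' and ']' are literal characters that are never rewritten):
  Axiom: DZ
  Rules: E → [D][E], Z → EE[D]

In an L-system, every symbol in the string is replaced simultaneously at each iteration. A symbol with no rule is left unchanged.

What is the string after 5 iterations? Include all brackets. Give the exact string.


Step 0: DZ
Step 1: DEE[D]
Step 2: D[D][E][D][E][D]
Step 3: D[D][[D][E]][D][[D][E]][D]
Step 4: D[D][[D][[D][E]]][D][[D][[D][E]]][D]
Step 5: D[D][[D][[D][[D][E]]]][D][[D][[D][[D][E]]]][D]

Answer: D[D][[D][[D][[D][E]]]][D][[D][[D][[D][E]]]][D]


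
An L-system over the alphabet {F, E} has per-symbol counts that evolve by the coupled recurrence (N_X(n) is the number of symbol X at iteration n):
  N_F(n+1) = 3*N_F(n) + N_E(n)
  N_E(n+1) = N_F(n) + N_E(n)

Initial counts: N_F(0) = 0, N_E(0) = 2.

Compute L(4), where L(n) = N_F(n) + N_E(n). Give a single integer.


Step 0: N_F=0, N_E=2, L=2
Step 1: N_F=2, N_E=2, L=4
Step 2: N_F=8, N_E=4, L=12
Step 3: N_F=28, N_E=12, L=40
Step 4: N_F=96, N_E=40, L=136

Answer: 136


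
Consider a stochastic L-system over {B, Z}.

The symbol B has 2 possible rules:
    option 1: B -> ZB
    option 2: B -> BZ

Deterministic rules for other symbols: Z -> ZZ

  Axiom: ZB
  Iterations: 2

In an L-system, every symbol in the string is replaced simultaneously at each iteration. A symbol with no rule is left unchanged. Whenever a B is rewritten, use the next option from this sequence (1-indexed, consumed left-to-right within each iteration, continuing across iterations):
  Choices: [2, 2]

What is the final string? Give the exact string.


Step 0: ZB
Step 1: ZZBZ  (used choices [2])
Step 2: ZZZZBZZZ  (used choices [2])

Answer: ZZZZBZZZ


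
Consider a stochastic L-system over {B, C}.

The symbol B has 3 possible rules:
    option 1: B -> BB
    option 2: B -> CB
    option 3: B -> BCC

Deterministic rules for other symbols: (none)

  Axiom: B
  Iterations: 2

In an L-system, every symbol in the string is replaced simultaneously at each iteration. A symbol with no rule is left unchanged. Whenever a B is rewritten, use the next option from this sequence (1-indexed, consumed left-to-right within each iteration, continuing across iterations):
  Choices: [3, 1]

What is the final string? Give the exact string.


Answer: BBCC

Derivation:
Step 0: B
Step 1: BCC  (used choices [3])
Step 2: BBCC  (used choices [1])


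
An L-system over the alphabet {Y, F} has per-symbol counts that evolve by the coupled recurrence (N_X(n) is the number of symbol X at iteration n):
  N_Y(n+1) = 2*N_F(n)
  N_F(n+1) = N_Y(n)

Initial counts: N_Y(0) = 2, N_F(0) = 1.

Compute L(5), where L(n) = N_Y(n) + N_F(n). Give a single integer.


Answer: 16

Derivation:
Step 0: N_Y=2, N_F=1, L=3
Step 1: N_Y=2, N_F=2, L=4
Step 2: N_Y=4, N_F=2, L=6
Step 3: N_Y=4, N_F=4, L=8
Step 4: N_Y=8, N_F=4, L=12
Step 5: N_Y=8, N_F=8, L=16


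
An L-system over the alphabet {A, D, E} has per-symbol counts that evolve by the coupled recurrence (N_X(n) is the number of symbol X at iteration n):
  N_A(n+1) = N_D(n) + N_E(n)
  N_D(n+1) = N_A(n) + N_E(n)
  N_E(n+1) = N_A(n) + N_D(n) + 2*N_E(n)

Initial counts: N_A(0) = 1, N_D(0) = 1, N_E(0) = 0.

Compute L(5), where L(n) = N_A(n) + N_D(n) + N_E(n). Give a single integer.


Step 0: N_A=1, N_D=1, N_E=0, L=2
Step 1: N_A=1, N_D=1, N_E=2, L=4
Step 2: N_A=3, N_D=3, N_E=6, L=12
Step 3: N_A=9, N_D=9, N_E=18, L=36
Step 4: N_A=27, N_D=27, N_E=54, L=108
Step 5: N_A=81, N_D=81, N_E=162, L=324

Answer: 324


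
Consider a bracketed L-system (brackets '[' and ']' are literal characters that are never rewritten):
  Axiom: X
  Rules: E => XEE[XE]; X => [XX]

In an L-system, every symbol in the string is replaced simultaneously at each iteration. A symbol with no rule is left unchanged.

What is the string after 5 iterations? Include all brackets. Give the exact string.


Step 0: X
Step 1: [XX]
Step 2: [[XX][XX]]
Step 3: [[[XX][XX]][[XX][XX]]]
Step 4: [[[[XX][XX]][[XX][XX]]][[[XX][XX]][[XX][XX]]]]
Step 5: [[[[[XX][XX]][[XX][XX]]][[[XX][XX]][[XX][XX]]]][[[[XX][XX]][[XX][XX]]][[[XX][XX]][[XX][XX]]]]]

Answer: [[[[[XX][XX]][[XX][XX]]][[[XX][XX]][[XX][XX]]]][[[[XX][XX]][[XX][XX]]][[[XX][XX]][[XX][XX]]]]]


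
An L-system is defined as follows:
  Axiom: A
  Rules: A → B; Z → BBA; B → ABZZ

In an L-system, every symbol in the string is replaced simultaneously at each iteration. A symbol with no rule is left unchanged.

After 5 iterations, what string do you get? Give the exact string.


Step 0: A
Step 1: B
Step 2: ABZZ
Step 3: BABZZBBABBA
Step 4: ABZZBABZZBBABBAABZZABZZBABZZABZZB
Step 5: BABZZBBABBAABZZBABZZBBABBAABZZABZZBABZZABZZBBABZZBBABBABABZZBBABBAABZZBABZZBBABBABABZZBBABBAABZZ

Answer: BABZZBBABBAABZZBABZZBBABBAABZZABZZBABZZABZZBBABZZBBABBABABZZBBABBAABZZBABZZBBABBABABZZBBABBAABZZ


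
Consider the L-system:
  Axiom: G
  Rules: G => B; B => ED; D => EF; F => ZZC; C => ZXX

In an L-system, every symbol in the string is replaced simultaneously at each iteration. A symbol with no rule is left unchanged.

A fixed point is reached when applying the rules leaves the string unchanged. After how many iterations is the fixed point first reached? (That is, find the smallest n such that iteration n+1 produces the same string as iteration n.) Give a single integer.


Step 0: G
Step 1: B
Step 2: ED
Step 3: EEF
Step 4: EEZZC
Step 5: EEZZZXX
Step 6: EEZZZXX  (unchanged — fixed point at step 5)

Answer: 5


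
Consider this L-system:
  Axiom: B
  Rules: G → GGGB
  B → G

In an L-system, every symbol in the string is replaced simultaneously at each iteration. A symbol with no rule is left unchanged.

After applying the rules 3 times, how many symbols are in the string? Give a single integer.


Answer: 13

Derivation:
Step 0: length = 1
Step 1: length = 1
Step 2: length = 4
Step 3: length = 13


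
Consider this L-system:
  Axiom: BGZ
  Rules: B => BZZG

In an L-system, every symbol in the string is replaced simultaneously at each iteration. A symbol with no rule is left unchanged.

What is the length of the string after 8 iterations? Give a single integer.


Answer: 27

Derivation:
Step 0: length = 3
Step 1: length = 6
Step 2: length = 9
Step 3: length = 12
Step 4: length = 15
Step 5: length = 18
Step 6: length = 21
Step 7: length = 24
Step 8: length = 27


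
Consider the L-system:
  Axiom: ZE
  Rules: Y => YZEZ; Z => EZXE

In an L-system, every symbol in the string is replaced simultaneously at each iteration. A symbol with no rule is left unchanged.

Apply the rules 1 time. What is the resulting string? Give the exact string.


Step 0: ZE
Step 1: EZXEE

Answer: EZXEE


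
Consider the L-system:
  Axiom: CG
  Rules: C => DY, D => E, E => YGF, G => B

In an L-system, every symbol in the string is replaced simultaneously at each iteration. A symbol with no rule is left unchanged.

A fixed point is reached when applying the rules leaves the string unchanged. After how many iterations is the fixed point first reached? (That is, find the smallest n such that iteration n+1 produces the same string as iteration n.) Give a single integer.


Step 0: CG
Step 1: DYB
Step 2: EYB
Step 3: YGFYB
Step 4: YBFYB
Step 5: YBFYB  (unchanged — fixed point at step 4)

Answer: 4


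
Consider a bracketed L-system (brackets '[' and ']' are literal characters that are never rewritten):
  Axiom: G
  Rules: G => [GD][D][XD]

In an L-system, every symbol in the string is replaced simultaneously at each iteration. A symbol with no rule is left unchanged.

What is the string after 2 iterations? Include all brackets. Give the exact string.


Step 0: G
Step 1: [GD][D][XD]
Step 2: [[GD][D][XD]D][D][XD]

Answer: [[GD][D][XD]D][D][XD]


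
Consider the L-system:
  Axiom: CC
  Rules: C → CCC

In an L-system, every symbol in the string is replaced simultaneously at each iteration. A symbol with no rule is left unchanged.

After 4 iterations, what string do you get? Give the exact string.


Answer: CCCCCCCCCCCCCCCCCCCCCCCCCCCCCCCCCCCCCCCCCCCCCCCCCCCCCCCCCCCCCCCCCCCCCCCCCCCCCCCCCCCCCCCCCCCCCCCCCCCCCCCCCCCCCCCCCCCCCCCCCCCCCCCCCCCCCCCCCCCCCCCCCCCCCCCCCCCCCCCCCC

Derivation:
Step 0: CC
Step 1: CCCCCC
Step 2: CCCCCCCCCCCCCCCCCC
Step 3: CCCCCCCCCCCCCCCCCCCCCCCCCCCCCCCCCCCCCCCCCCCCCCCCCCCCCC
Step 4: CCCCCCCCCCCCCCCCCCCCCCCCCCCCCCCCCCCCCCCCCCCCCCCCCCCCCCCCCCCCCCCCCCCCCCCCCCCCCCCCCCCCCCCCCCCCCCCCCCCCCCCCCCCCCCCCCCCCCCCCCCCCCCCCCCCCCCCCCCCCCCCCCCCCCCCCCCCCCCCCCC


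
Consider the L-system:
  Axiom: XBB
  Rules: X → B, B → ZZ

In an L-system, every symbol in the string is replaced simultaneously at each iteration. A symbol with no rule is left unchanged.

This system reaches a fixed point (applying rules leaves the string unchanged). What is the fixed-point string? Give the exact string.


Answer: ZZZZZZ

Derivation:
Step 0: XBB
Step 1: BZZZZ
Step 2: ZZZZZZ
Step 3: ZZZZZZ  (unchanged — fixed point at step 2)


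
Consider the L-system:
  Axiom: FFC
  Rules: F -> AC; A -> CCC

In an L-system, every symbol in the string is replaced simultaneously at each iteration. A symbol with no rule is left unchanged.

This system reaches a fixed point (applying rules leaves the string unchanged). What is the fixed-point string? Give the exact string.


Answer: CCCCCCCCC

Derivation:
Step 0: FFC
Step 1: ACACC
Step 2: CCCCCCCCC
Step 3: CCCCCCCCC  (unchanged — fixed point at step 2)


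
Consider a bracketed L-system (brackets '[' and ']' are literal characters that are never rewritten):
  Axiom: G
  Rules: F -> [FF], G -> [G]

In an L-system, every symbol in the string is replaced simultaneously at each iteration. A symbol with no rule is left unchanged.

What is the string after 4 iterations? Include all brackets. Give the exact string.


Step 0: G
Step 1: [G]
Step 2: [[G]]
Step 3: [[[G]]]
Step 4: [[[[G]]]]

Answer: [[[[G]]]]


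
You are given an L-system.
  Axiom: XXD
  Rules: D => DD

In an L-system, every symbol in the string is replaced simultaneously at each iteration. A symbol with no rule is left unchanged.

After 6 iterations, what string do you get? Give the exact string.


Step 0: XXD
Step 1: XXDD
Step 2: XXDDDD
Step 3: XXDDDDDDDD
Step 4: XXDDDDDDDDDDDDDDDD
Step 5: XXDDDDDDDDDDDDDDDDDDDDDDDDDDDDDDDD
Step 6: XXDDDDDDDDDDDDDDDDDDDDDDDDDDDDDDDDDDDDDDDDDDDDDDDDDDDDDDDDDDDDDDDD

Answer: XXDDDDDDDDDDDDDDDDDDDDDDDDDDDDDDDDDDDDDDDDDDDDDDDDDDDDDDDDDDDDDDDD


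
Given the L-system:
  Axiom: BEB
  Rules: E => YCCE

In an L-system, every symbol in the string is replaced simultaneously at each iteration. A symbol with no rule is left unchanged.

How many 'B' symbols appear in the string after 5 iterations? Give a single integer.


Step 0: BEB  (2 'B')
Step 1: BYCCEB  (2 'B')
Step 2: BYCCYCCEB  (2 'B')
Step 3: BYCCYCCYCCEB  (2 'B')
Step 4: BYCCYCCYCCYCCEB  (2 'B')
Step 5: BYCCYCCYCCYCCYCCEB  (2 'B')

Answer: 2


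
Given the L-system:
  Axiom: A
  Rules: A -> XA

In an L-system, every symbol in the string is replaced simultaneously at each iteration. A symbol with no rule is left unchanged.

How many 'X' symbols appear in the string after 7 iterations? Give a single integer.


Answer: 7

Derivation:
Step 0: A  (0 'X')
Step 1: XA  (1 'X')
Step 2: XXA  (2 'X')
Step 3: XXXA  (3 'X')
Step 4: XXXXA  (4 'X')
Step 5: XXXXXA  (5 'X')
Step 6: XXXXXXA  (6 'X')
Step 7: XXXXXXXA  (7 'X')


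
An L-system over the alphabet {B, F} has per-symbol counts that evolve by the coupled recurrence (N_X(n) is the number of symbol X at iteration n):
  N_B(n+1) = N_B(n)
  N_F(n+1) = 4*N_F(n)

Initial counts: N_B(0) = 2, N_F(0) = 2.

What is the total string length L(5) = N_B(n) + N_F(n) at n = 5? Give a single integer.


Answer: 2050

Derivation:
Step 0: N_B=2, N_F=2, L=4
Step 1: N_B=2, N_F=8, L=10
Step 2: N_B=2, N_F=32, L=34
Step 3: N_B=2, N_F=128, L=130
Step 4: N_B=2, N_F=512, L=514
Step 5: N_B=2, N_F=2048, L=2050


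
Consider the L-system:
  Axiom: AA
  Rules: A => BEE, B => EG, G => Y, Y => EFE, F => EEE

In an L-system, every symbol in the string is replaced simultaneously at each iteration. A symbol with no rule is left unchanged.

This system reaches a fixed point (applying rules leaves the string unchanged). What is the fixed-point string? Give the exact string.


Answer: EEEEEEEEEEEEEEEE

Derivation:
Step 0: AA
Step 1: BEEBEE
Step 2: EGEEEGEE
Step 3: EYEEEYEE
Step 4: EEFEEEEEFEEE
Step 5: EEEEEEEEEEEEEEEE
Step 6: EEEEEEEEEEEEEEEE  (unchanged — fixed point at step 5)


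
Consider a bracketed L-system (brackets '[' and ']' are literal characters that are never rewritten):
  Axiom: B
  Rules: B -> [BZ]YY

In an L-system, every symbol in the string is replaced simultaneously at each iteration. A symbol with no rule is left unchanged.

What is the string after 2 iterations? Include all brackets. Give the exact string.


Step 0: B
Step 1: [BZ]YY
Step 2: [[BZ]YYZ]YY

Answer: [[BZ]YYZ]YY


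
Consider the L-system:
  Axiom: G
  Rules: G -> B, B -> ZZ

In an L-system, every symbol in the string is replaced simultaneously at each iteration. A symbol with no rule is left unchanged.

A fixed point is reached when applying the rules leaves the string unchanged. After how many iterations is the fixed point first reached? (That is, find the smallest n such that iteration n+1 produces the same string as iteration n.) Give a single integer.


Step 0: G
Step 1: B
Step 2: ZZ
Step 3: ZZ  (unchanged — fixed point at step 2)

Answer: 2


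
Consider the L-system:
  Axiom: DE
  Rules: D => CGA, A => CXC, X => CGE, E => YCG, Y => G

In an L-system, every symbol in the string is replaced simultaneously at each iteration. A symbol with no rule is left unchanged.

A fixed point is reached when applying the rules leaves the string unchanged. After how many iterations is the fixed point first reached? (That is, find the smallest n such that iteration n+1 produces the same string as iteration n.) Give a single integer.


Step 0: DE
Step 1: CGAYCG
Step 2: CGCXCGCG
Step 3: CGCCGECGCG
Step 4: CGCCGYCGCGCG
Step 5: CGCCGGCGCGCG
Step 6: CGCCGGCGCGCG  (unchanged — fixed point at step 5)

Answer: 5


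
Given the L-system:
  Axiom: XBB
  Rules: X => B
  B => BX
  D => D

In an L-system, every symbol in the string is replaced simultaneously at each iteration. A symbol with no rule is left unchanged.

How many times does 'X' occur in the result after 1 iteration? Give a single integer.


Answer: 2

Derivation:
Step 0: XBB  (1 'X')
Step 1: BBXBX  (2 'X')


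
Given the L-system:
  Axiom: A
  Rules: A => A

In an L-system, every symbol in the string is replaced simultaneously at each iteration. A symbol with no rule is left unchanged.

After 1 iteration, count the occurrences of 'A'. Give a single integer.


Step 0: A  (1 'A')
Step 1: A  (1 'A')

Answer: 1


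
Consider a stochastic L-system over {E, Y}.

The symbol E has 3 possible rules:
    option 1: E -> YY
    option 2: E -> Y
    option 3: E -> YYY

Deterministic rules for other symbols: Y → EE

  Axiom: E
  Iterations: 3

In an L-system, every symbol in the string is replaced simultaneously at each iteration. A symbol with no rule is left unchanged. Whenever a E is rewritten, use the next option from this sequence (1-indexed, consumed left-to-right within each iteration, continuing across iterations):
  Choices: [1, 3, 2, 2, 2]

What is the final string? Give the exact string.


Step 0: E
Step 1: YY  (used choices [1])
Step 2: EEEE  (used choices [])
Step 3: YYYYYY  (used choices [3, 2, 2, 2])

Answer: YYYYYY


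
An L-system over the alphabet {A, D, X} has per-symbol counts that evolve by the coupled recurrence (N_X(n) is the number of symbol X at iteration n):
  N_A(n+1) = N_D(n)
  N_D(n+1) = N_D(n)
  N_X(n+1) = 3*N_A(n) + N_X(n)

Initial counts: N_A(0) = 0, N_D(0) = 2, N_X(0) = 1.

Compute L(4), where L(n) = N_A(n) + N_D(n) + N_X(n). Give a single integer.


Step 0: N_A=0, N_D=2, N_X=1, L=3
Step 1: N_A=2, N_D=2, N_X=1, L=5
Step 2: N_A=2, N_D=2, N_X=7, L=11
Step 3: N_A=2, N_D=2, N_X=13, L=17
Step 4: N_A=2, N_D=2, N_X=19, L=23

Answer: 23


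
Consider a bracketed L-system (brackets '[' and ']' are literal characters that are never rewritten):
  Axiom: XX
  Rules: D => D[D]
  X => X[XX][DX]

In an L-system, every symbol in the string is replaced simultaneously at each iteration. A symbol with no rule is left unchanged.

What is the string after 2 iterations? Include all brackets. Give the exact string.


Step 0: XX
Step 1: X[XX][DX]X[XX][DX]
Step 2: X[XX][DX][X[XX][DX]X[XX][DX]][D[D]X[XX][DX]]X[XX][DX][X[XX][DX]X[XX][DX]][D[D]X[XX][DX]]

Answer: X[XX][DX][X[XX][DX]X[XX][DX]][D[D]X[XX][DX]]X[XX][DX][X[XX][DX]X[XX][DX]][D[D]X[XX][DX]]


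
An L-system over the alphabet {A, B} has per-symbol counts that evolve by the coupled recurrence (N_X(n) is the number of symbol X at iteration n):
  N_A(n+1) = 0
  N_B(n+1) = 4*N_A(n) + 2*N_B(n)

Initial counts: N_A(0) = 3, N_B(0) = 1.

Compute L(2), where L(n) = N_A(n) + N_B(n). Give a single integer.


Step 0: N_A=3, N_B=1, L=4
Step 1: N_A=0, N_B=14, L=14
Step 2: N_A=0, N_B=28, L=28

Answer: 28


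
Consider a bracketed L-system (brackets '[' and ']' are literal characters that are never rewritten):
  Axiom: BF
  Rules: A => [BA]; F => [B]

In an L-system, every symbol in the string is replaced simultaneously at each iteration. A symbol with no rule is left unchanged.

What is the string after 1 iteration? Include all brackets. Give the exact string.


Step 0: BF
Step 1: B[B]

Answer: B[B]


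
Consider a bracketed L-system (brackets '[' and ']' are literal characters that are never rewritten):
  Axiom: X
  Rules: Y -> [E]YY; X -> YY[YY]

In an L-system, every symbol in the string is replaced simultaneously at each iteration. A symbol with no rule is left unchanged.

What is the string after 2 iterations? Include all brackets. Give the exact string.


Answer: [E]YY[E]YY[[E]YY[E]YY]

Derivation:
Step 0: X
Step 1: YY[YY]
Step 2: [E]YY[E]YY[[E]YY[E]YY]


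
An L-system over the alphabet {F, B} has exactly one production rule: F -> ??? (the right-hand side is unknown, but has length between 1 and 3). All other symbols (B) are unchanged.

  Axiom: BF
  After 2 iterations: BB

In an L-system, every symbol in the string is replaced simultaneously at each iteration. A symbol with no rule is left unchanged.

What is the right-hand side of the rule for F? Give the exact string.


Trying F -> B:
  Step 0: BF
  Step 1: BB
  Step 2: BB
Matches the given result.

Answer: B


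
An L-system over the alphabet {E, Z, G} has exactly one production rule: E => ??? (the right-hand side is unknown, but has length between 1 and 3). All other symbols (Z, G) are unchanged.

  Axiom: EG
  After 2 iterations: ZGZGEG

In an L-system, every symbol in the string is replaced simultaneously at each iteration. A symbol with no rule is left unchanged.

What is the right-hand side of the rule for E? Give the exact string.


Trying E => ZGE:
  Step 0: EG
  Step 1: ZGEG
  Step 2: ZGZGEG
Matches the given result.

Answer: ZGE


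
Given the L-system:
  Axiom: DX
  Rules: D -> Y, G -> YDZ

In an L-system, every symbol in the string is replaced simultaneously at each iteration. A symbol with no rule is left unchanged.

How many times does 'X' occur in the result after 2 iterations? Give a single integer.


Step 0: DX  (1 'X')
Step 1: YX  (1 'X')
Step 2: YX  (1 'X')

Answer: 1


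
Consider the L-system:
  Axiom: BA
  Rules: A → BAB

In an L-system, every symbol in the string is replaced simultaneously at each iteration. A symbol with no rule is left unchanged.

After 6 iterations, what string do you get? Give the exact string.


Step 0: BA
Step 1: BBAB
Step 2: BBBABB
Step 3: BBBBABBB
Step 4: BBBBBABBBB
Step 5: BBBBBBABBBBB
Step 6: BBBBBBBABBBBBB

Answer: BBBBBBBABBBBBB


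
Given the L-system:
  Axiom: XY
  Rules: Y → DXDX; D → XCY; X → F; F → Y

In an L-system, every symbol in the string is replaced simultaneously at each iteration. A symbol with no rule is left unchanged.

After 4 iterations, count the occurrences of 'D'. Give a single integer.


Step 0: XY  (0 'D')
Step 1: FDXDX  (2 'D')
Step 2: YXCYFXCYF  (0 'D')
Step 3: DXDXFCDXDXYFCDXDXY  (6 'D')
Step 4: XCYFXCYFYCXCYFXCYFDXDXYCXCYFXCYFDXDX  (4 'D')

Answer: 4


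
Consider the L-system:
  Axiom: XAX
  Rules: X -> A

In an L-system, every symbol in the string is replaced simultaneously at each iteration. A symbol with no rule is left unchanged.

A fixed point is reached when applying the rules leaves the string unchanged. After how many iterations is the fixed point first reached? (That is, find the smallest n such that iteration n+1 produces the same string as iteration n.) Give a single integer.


Answer: 1

Derivation:
Step 0: XAX
Step 1: AAA
Step 2: AAA  (unchanged — fixed point at step 1)


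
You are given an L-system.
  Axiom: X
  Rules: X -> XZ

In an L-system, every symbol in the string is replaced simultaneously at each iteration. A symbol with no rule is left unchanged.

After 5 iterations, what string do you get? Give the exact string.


Answer: XZZZZZ

Derivation:
Step 0: X
Step 1: XZ
Step 2: XZZ
Step 3: XZZZ
Step 4: XZZZZ
Step 5: XZZZZZ


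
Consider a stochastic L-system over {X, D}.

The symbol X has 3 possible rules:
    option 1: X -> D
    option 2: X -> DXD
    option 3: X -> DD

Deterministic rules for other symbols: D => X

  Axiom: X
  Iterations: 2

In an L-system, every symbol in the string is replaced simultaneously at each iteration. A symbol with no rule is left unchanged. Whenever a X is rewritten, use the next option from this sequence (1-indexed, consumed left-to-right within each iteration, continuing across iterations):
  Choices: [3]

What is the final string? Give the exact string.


Answer: XX

Derivation:
Step 0: X
Step 1: DD  (used choices [3])
Step 2: XX  (used choices [])
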